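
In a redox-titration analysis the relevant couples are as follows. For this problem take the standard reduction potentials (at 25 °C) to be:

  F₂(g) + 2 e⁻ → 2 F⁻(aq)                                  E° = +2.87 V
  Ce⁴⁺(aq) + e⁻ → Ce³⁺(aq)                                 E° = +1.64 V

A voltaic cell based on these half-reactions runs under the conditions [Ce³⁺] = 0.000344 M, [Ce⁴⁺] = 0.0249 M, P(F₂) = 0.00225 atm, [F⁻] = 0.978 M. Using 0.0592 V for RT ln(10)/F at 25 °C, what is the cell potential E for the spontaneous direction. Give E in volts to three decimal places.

+1.042 V

F₂/F⁻ is the cathode (higher E°), Ce⁴⁺/Ce³⁺ the anode: E°cell = +2.87 − (+1.64) = +1.23 V, n = 2.
Overall: F₂(g) + 2 Ce³⁺(aq) → 2 F⁻(aq) + 2 Ce⁴⁺(aq)
Q = [F⁻]^2·[Ce⁴⁺]^2 / (P(F₂)·[Ce³⁺]^2); log Q = 6.348.
E = E° − (0.0592/n) log Q = +1.23 − (0.0592/2)(6.348) = +1.042 V.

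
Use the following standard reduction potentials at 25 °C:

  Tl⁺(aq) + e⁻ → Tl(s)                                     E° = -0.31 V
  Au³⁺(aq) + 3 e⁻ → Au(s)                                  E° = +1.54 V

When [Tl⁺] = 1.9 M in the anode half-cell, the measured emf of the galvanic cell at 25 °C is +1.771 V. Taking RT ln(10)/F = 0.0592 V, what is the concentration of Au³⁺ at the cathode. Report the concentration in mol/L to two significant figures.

Au³⁺/Au is the cathode, Tl⁺/Tl the anode: E°cell = +1.85 V, n = 3.
Overall reaction: Au³⁺(aq) + 3 Tl(s) → Au(s) + 3 Tl⁺(aq); Q = [Tl⁺]^3/[Au³⁺]^1.
From E = E° − (0.0592/n) log Q: log Q = (E° − E)·n/0.0592 = (+1.85 − (+1.771))·3/0.0592 = 4.0034.
So 1·log[Au³⁺] = 3·log(1.9) − log Q = 0.8363 − (4.0034) = -3.1671; [Au³⁺] = 10^(-3.1671) ≈ 0.00068 M.

0.00068 M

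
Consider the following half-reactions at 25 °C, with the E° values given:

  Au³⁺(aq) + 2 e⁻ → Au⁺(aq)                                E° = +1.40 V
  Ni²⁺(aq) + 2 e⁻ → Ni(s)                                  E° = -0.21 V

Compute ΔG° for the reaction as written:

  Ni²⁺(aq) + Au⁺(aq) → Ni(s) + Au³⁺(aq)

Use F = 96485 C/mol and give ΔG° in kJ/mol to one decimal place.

+310.7 kJ/mol

As written, Ni²⁺/Ni is reduced (cathode) and Au³⁺/Au⁺ is oxidised (anode), so E°cell = (-0.21) − (+1.40) = -1.61 V.
Balancing electrons gives n = 2.
ΔG° = −nFE° = −(2)(96485)(-1.61) = 310,682 J = +310.7 kJ/mol.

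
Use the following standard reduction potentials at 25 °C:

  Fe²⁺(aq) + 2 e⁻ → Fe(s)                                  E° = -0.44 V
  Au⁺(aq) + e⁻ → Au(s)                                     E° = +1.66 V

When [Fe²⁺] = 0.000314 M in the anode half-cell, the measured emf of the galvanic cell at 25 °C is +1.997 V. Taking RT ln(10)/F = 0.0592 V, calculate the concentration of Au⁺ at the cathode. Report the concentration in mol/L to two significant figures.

0.00032 M

Au⁺/Au is the cathode, Fe²⁺/Fe the anode: E°cell = +2.10 V, n = 2.
Overall reaction: 2 Au⁺(aq) + Fe(s) → 2 Au(s) + Fe²⁺(aq); Q = [Fe²⁺]^1/[Au⁺]^2.
From E = E° − (0.0592/n) log Q: log Q = (E° − E)·n/0.0592 = (+2.10 − (+1.997))·2/0.0592 = 3.4797.
So 2·log[Au⁺] = 1·log(0.000314) − log Q = -3.5031 − (3.4797) = -6.9828; log[Au⁺] = -6.9828 / 2 = -3.4914; [Au⁺] = 10^(-3.4914) ≈ 0.00032 M.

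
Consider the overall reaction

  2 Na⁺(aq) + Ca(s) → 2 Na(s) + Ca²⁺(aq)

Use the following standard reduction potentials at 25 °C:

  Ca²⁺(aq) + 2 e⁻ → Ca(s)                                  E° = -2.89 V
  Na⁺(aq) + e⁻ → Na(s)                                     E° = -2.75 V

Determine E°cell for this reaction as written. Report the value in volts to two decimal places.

The Na⁺/Na couple has the higher reduction potential, so it is the cathode; Ca²⁺/Ca is oxidised at the anode.
E°cell = E°(cathode) − E°(anode) = (-2.75) − (-2.89) = +0.14 V.

+0.14 V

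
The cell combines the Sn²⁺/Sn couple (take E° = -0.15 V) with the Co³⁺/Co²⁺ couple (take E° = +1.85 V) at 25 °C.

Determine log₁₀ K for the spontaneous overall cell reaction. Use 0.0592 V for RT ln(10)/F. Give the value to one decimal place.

Cathode: Co³⁺/Co²⁺; anode: Sn²⁺/Sn. E°cell = +2.00 V, n = 2.
log K = nE°cell / 0.0592 = (2)(+2.00) / 0.0592 = 67.6.

67.6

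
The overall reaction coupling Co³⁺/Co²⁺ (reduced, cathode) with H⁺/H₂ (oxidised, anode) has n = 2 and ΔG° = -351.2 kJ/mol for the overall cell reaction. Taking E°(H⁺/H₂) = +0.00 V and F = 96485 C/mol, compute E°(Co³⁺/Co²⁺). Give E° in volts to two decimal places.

E°cell = −ΔG°/(nF) = −(-351.2×10³)/((2)(96485)) = +1.820 V.
Since Co³⁺/Co²⁺ is the cathode and H⁺/H₂ the anode, E°cell = E°(Co³⁺/Co²⁺) − E°(H⁺/H₂).
So E°(Co³⁺/Co²⁺) = E°cell + E°(H⁺/H₂) = +1.820 + (+0.00) = +1.82 V.

+1.82 V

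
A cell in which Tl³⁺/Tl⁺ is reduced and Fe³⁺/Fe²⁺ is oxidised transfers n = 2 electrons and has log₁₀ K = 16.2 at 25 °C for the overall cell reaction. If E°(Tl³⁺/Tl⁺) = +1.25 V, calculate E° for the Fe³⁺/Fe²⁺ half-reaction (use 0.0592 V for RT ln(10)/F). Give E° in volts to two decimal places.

E°cell = (0.0592/n)·log K = (0.0592/2)(16.2) = +0.480 V.
Since Tl³⁺/Tl⁺ is the cathode and Fe³⁺/Fe²⁺ the anode, E°cell = E°(Tl³⁺/Tl⁺) − E°(Fe³⁺/Fe²⁺).
So E°(Fe³⁺/Fe²⁺) = E°(Tl³⁺/Tl⁺) − E°cell = (+1.25) − (+0.480) = +0.77 V.

+0.77 V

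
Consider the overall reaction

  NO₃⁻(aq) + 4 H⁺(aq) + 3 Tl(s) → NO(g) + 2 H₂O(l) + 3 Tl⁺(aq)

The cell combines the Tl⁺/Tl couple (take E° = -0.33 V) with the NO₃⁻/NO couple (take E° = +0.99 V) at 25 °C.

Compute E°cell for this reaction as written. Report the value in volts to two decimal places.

+1.32 V

The NO₃⁻/NO couple has the higher reduction potential, so it is the cathode; Tl⁺/Tl is oxidised at the anode.
E°cell = E°(cathode) − E°(anode) = (+0.99) − (-0.33) = +1.32 V.
Since E°cell > 0, the reaction is spontaneous under standard conditions.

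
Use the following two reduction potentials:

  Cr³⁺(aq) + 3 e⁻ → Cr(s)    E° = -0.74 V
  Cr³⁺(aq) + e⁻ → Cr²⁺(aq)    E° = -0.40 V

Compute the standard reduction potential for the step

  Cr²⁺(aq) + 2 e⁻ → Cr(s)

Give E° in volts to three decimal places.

Sequential free energies add, so n₃E°₃ = n₁E°₁ + n₂E°₂.
With n₃ = 3, and the known step contributing 1×(-0.40) V, the unknown satisfies 2·E° = 3×(-0.74) − 1×(-0.40) = -1.820.
E° = -1.820 / 2 = -0.910 V.

-0.910 V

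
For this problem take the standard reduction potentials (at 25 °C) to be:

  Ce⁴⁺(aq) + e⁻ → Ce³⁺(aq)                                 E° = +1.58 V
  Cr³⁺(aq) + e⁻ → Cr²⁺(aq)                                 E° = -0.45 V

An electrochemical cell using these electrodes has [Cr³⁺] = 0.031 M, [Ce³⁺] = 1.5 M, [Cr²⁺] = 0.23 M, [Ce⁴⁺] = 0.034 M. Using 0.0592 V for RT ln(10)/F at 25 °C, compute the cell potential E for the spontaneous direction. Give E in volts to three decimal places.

+1.984 V

Ce⁴⁺/Ce³⁺ is the cathode (higher E°), Cr³⁺/Cr²⁺ the anode: E°cell = +1.58 − (-0.45) = +2.03 V, n = 1.
Overall: Ce⁴⁺(aq) + Cr²⁺(aq) → Ce³⁺(aq) + Cr³⁺(aq)
Q = [Ce³⁺]·[Cr³⁺] / ([Ce⁴⁺]·[Cr²⁺]); log Q = 0.774.
E = E° − (0.0592/n) log Q = +2.03 − (0.0592/1)(0.774) = +1.984 V.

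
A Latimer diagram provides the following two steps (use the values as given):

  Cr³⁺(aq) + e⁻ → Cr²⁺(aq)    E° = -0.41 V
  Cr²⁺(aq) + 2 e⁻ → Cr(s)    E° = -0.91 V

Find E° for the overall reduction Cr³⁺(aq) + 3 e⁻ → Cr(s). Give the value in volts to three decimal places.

Since ΔG° = −nFE° is additive over sequential reductions, n₃E°₃ = n₁E°₁ + n₂E°₂.
E°₃ = (1×-0.41 + 2×-0.91) / 3 = (-2.230) / 3 = -0.743 V.
E° values themselves are not directly additive — weighting by electron count is essential.

-0.743 V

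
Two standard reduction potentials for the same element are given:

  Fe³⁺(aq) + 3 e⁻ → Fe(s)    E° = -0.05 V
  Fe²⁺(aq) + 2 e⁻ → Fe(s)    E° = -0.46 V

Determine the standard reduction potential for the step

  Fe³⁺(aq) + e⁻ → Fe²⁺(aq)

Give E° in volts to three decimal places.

+0.770 V

Sequential free energies add, so n₃E°₃ = n₁E°₁ + n₂E°₂.
With n₃ = 3, and the known step contributing 2×(-0.46) V, the unknown satisfies 1·E° = 3×(-0.05) − 2×(-0.46) = +0.770.
E° = +0.770 / 1 = +0.770 V.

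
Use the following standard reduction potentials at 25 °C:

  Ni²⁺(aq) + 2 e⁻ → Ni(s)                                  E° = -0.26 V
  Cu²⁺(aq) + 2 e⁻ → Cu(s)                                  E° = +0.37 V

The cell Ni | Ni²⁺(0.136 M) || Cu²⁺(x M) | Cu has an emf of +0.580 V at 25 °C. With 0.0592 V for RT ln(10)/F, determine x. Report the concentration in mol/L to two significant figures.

0.0028 M

Cu²⁺/Cu is the cathode, Ni²⁺/Ni the anode: E°cell = +0.63 V, n = 2.
Overall reaction: Cu²⁺(aq) + Ni(s) → Cu(s) + Ni²⁺(aq); Q = [Ni²⁺]^1/[Cu²⁺]^1.
From E = E° − (0.0592/n) log Q: log Q = (E° − E)·n/0.0592 = (+0.63 − (+0.580))·2/0.0592 = 1.6892.
So 1·log[Cu²⁺] = 1·log(0.136) − log Q = -0.8665 − (1.6892) = -2.5557; [Cu²⁺] = 10^(-2.5557) ≈ 0.0028 M.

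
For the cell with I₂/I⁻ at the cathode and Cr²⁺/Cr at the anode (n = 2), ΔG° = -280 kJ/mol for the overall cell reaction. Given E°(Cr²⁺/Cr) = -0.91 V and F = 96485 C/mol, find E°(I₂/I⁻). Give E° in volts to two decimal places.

+0.54 V

E°cell = −ΔG°/(nF) = −(-280×10³)/((2)(96485)) = +1.451 V.
Since I₂/I⁻ is the cathode and Cr²⁺/Cr the anode, E°cell = E°(I₂/I⁻) − E°(Cr²⁺/Cr).
So E°(I₂/I⁻) = E°cell + E°(Cr²⁺/Cr) = +1.451 + (-0.91) = +0.54 V.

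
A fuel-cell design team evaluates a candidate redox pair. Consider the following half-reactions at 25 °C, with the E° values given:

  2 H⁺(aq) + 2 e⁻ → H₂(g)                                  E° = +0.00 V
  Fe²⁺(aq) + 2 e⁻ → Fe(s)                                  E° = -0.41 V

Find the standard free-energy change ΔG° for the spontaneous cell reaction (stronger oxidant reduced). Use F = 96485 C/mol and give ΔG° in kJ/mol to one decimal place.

H⁺/H₂ (E° = +0.00 V) is the cathode; Fe²⁺/Fe (E° = -0.41 V) is the anode, so E°cell = +0.41 V.
Balancing electrons gives n = 2 (lcm of 2 and 2).
ΔG° = −nFE° = −(2)(96485)(+0.41) = -79,118 J = -79.1 kJ/mol.

-79.1 kJ/mol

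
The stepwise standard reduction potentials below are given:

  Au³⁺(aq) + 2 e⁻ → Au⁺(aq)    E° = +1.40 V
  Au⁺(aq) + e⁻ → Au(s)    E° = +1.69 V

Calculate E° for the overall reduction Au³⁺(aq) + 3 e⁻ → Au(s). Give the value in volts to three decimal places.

+1.497 V

Adding the free-energy changes (−nFE°) of the two steps gives −n₃FE°₃ = −n₁FE°₁ − n₂FE°₂.
E°₃ = (2×+1.40 + 1×+1.69) / 3 = (+4.490) / 3 = +1.497 V.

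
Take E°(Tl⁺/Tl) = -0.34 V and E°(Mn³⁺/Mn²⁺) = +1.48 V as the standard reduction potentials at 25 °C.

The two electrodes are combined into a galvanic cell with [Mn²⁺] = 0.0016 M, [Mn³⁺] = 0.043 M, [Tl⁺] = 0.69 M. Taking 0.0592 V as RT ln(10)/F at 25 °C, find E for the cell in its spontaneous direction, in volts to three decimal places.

Mn³⁺/Mn²⁺ is the cathode (higher E°), Tl⁺/Tl the anode: E°cell = +1.48 − (-0.34) = +1.82 V, n = 1.
Overall: Mn³⁺(aq) + Tl(s) → Mn²⁺(aq) + Tl⁺(aq)
Q = [Mn²⁺]·[Tl⁺] / ([Mn³⁺]); log Q = -1.590.
E = E° − (0.0592/n) log Q = +1.82 − (0.0592/1)(-1.590) = +1.914 V.

+1.914 V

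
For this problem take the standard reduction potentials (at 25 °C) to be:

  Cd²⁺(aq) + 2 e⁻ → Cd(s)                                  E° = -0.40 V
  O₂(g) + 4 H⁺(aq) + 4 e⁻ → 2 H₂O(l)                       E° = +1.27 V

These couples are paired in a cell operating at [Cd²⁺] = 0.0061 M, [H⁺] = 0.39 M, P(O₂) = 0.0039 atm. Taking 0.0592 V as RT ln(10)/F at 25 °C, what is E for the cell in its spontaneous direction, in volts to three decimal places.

O₂/H₂O is the cathode (higher E°), Cd²⁺/Cd the anode: E°cell = +1.27 − (-0.40) = +1.67 V, n = 4.
Overall: O₂(g) + 4 H⁺(aq) + 2 Cd(s) → 2 H₂O(l) + 2 Cd²⁺(aq)
Q = [Cd²⁺]^2 / (P(O₂)·[H⁺]^4); log Q = -0.385.
E = E° − (0.0592/n) log Q = +1.67 − (0.0592/4)(-0.385) = +1.676 V.

+1.676 V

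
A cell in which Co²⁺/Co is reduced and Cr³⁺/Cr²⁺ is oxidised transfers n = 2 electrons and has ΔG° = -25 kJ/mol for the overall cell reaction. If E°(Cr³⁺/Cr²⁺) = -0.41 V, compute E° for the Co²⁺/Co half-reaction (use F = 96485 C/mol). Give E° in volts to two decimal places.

E°cell = −ΔG°/(nF) = −(-25×10³)/((2)(96485)) = +0.130 V.
Since Co²⁺/Co is the cathode and Cr³⁺/Cr²⁺ the anode, E°cell = E°(Co²⁺/Co) − E°(Cr³⁺/Cr²⁺).
So E°(Co²⁺/Co) = E°cell + E°(Cr³⁺/Cr²⁺) = +0.130 + (-0.41) = -0.28 V.

-0.28 V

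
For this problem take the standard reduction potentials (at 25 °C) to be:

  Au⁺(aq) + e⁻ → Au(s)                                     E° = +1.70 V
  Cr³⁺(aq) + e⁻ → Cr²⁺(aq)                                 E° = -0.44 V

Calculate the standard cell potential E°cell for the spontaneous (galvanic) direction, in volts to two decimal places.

+2.14 V

The Au⁺/Au couple has the higher reduction potential, so it is the cathode; Cr³⁺/Cr²⁺ is oxidised at the anode.
E°cell = E°(cathode) − E°(anode) = (+1.70) − (-0.44) = +2.14 V.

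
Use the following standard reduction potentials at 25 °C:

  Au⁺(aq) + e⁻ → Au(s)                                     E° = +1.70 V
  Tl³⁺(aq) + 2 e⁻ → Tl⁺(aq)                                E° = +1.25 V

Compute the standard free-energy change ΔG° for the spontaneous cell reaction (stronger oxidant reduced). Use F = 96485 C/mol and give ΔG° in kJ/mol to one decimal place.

-86.8 kJ/mol

Au⁺/Au (E° = +1.70 V) is the cathode; Tl³⁺/Tl⁺ (E° = +1.25 V) is the anode, so E°cell = +0.45 V.
Balancing electrons gives n = 2 (lcm of 1 and 2).
ΔG° = −nFE° = −(2)(96485)(+0.45) = -86,836 J = -86.8 kJ/mol.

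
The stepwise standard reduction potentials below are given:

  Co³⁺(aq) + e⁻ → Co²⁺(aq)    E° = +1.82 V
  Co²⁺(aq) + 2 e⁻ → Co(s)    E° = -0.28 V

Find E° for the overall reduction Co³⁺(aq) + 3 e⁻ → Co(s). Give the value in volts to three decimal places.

Standard free energies of sequential steps add: ΔG°₃ = ΔG°₁ + ΔG°₂, so n₃E°₃ = n₁E°₁ + n₂E°₂.
E°₃ = (1×+1.82 + 2×-0.28) / 3 = (+1.260) / 3 = +0.420 V.
Simply averaging or adding the two E° values would be wrong; the electron-weighted sum is required.

+0.420 V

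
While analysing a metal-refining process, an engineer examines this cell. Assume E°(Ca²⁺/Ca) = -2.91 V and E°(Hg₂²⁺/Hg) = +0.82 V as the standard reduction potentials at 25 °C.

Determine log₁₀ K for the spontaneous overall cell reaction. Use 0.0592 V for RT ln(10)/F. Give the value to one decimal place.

Cathode: Hg₂²⁺/Hg; anode: Ca²⁺/Ca. E°cell = +3.73 V, n = 2.
log K = nE°cell / 0.0592 = (2)(+3.73) / 0.0592 = 126.0.

126.0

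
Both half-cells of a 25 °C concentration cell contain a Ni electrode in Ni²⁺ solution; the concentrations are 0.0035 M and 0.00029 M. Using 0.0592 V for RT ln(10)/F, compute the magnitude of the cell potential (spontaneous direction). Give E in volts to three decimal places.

For a concentration cell E°cell = 0. The 0.0035 M side is the cathode (reduction is favoured where [Ni²⁺] is higher).
With n = 2, E = −(0.0592/2) log([Ni²⁺]ₐₙ/[Ni²⁺]꜀ₐₜ) = −(0.0592/2) log(0.00029/0.0035) = −(0.0592/2)(-1.082) = +0.032 V.

+0.032 V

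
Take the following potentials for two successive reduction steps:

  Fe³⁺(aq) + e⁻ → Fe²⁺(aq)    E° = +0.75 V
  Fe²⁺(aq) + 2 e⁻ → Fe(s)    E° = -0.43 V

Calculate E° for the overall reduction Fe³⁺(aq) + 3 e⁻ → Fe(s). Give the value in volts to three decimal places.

-0.037 V

Standard free energies of sequential steps add: ΔG°₃ = ΔG°₁ + ΔG°₂, so n₃E°₃ = n₁E°₁ + n₂E°₂.
E°₃ = (1×+0.75 + 2×-0.43) / 3 = (-0.110) / 3 = -0.037 V.
Simply averaging or adding the two E° values would be wrong; the electron-weighted sum is required.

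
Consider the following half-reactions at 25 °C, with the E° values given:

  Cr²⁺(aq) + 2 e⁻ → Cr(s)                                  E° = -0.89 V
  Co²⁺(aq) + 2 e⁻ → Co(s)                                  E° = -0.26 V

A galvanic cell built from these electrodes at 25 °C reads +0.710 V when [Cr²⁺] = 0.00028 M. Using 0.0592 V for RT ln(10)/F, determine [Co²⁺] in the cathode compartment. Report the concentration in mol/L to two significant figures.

Co²⁺/Co is the cathode, Cr²⁺/Cr the anode: E°cell = +0.63 V, n = 2.
Overall reaction: Co²⁺(aq) + Cr(s) → Co(s) + Cr²⁺(aq); Q = [Cr²⁺]^1/[Co²⁺]^1.
From E = E° − (0.0592/n) log Q: log Q = (E° − E)·n/0.0592 = (+0.63 − (+0.710))·2/0.0592 = -2.7027.
So 1·log[Co²⁺] = 1·log(0.00028) − log Q = -3.5528 − (-2.7027) = -0.8501; [Co²⁺] = 10^(-0.8501) ≈ 0.14 M.

0.14 M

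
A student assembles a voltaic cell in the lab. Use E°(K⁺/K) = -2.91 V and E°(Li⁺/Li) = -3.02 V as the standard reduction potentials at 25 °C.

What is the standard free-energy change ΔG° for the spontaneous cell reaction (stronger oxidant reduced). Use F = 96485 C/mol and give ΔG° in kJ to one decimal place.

K⁺/K (E° = -2.91 V) is the cathode; Li⁺/Li (E° = -3.02 V) is the anode, so E°cell = +0.11 V.
Balancing electrons gives n = 1 (lcm of 1 and 1).
ΔG° = −nFE° = −(1)(96485)(+0.11) = -10,613 J = -10.6 kJ.

-10.6 kJ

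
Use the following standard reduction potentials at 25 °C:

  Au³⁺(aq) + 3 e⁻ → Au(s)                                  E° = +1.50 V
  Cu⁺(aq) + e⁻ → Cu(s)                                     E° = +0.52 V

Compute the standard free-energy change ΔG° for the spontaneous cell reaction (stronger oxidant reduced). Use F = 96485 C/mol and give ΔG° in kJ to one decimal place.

Au³⁺/Au (E° = +1.50 V) is the cathode; Cu⁺/Cu (E° = +0.52 V) is the anode, so E°cell = +0.98 V.
Balancing electrons gives n = 3 (lcm of 3 and 1).
ΔG° = −nFE° = −(3)(96485)(+0.98) = -283,666 J = -283.7 kJ.

-283.7 kJ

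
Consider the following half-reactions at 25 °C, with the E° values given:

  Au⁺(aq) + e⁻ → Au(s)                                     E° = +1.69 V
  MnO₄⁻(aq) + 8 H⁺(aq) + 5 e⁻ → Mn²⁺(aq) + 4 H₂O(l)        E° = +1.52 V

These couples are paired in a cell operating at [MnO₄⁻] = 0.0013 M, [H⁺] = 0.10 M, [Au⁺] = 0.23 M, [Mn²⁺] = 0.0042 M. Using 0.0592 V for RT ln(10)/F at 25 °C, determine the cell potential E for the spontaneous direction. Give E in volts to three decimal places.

Au⁺/Au is the cathode (higher E°), MnO₄⁻/Mn²⁺ the anode: E°cell = +1.69 − (+1.52) = +0.17 V, n = 5.
Overall: 5 Au⁺(aq) + Mn²⁺(aq) + 4 H₂O(l) → 5 Au(s) + MnO₄⁻(aq) + 8 H⁺(aq)
Q = [MnO₄⁻]·[H⁺]^8 / ([Au⁺]^5·[Mn²⁺]); log Q = -5.318.
E = E° − (0.0592/n) log Q = +0.17 − (0.0592/5)(-5.318) = +0.233 V.

+0.233 V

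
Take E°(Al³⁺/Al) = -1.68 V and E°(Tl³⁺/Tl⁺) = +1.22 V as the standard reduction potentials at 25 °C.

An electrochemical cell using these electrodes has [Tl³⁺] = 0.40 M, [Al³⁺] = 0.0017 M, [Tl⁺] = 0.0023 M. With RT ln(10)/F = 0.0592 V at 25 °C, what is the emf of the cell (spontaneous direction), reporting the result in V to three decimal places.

+3.021 V

Tl³⁺/Tl⁺ is the cathode (higher E°), Al³⁺/Al the anode: E°cell = +1.22 − (-1.68) = +2.90 V, n = 6.
Overall: 3 Tl³⁺(aq) + 2 Al(s) → 3 Tl⁺(aq) + 2 Al³⁺(aq)
Q = [Tl⁺]^3·[Al³⁺]^2 / ([Tl³⁺]^3); log Q = -12.260.
E = E° − (0.0592/n) log Q = +2.90 − (0.0592/6)(-12.260) = +3.021 V.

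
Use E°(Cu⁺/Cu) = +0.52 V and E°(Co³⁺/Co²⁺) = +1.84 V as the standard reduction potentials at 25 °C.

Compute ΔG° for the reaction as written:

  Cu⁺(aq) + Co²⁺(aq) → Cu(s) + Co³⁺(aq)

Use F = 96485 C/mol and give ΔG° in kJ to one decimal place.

As written, Cu⁺/Cu is reduced (cathode) and Co³⁺/Co²⁺ is oxidised (anode), so E°cell = (+0.52) − (+1.84) = -1.32 V.
Balancing electrons gives n = 1.
ΔG° = −nFE° = −(1)(96485)(-1.32) = 127,360 J = +127.4 kJ.

+127.4 kJ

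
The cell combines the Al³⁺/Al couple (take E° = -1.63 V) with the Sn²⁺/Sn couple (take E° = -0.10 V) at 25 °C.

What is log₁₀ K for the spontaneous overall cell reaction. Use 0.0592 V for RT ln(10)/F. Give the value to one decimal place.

Cathode: Sn²⁺/Sn; anode: Al³⁺/Al. E°cell = +1.53 V, n = 6.
log K = nE°cell / 0.0592 = (6)(+1.53) / 0.0592 = 155.1.

155.1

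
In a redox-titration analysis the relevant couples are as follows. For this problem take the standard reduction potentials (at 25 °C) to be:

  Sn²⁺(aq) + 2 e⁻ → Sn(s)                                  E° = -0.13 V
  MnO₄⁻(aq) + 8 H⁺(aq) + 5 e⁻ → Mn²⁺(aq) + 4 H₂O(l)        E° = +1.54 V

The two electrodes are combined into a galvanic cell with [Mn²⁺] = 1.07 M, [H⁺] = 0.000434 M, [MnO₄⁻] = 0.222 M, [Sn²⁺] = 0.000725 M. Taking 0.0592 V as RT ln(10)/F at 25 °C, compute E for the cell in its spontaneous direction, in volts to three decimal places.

MnO₄⁻/Mn²⁺ is the cathode (higher E°), Sn²⁺/Sn the anode: E°cell = +1.54 − (-0.13) = +1.67 V, n = 10.
Overall: 2 MnO₄⁻(aq) + 16 H⁺(aq) + 5 Sn(s) → 2 Mn²⁺(aq) + 8 H₂O(l) + 5 Sn²⁺(aq)
Q = [Mn²⁺]^2·[Sn²⁺]^5 / ([MnO₄⁻]^2·[H⁺]^16); log Q = 39.468.
E = E° − (0.0592/n) log Q = +1.67 − (0.0592/10)(39.468) = +1.436 V.

+1.436 V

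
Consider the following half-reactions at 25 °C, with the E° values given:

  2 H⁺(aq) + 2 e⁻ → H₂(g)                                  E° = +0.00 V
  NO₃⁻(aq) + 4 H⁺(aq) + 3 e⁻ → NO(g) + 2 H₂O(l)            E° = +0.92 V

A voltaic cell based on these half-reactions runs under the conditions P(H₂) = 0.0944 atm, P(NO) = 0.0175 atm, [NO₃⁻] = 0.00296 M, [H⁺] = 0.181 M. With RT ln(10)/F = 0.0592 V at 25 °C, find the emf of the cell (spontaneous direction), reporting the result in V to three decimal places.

+0.860 V

NO₃⁻/NO is the cathode (higher E°), H⁺/H₂ the anode: E°cell = +0.92 − (+0.00) = +0.92 V, n = 6.
Overall: 2 NO₃⁻(aq) + 2 H⁺(aq) + 3 H₂(g) → 2 NO(g) + 4 H₂O(l)
Q = P(NO)^2 / ([NO₃⁻]^2·[H⁺]^2·P(H₂)^3); log Q = 6.103.
E = E° − (0.0592/n) log Q = +0.92 − (0.0592/6)(6.103) = +0.860 V.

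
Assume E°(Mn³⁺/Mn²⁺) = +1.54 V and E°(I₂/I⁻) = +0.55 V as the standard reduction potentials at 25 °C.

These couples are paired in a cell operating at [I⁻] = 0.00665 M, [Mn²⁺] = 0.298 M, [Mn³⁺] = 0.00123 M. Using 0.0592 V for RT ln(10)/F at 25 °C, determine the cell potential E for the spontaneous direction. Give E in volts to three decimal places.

Mn³⁺/Mn²⁺ is the cathode (higher E°), I₂/I⁻ the anode: E°cell = +1.54 − (+0.55) = +0.99 V, n = 2.
Overall: 2 Mn³⁺(aq) + 2 I⁻(aq) → 2 Mn²⁺(aq) + I₂(s)
Q = [Mn²⁺]^2 / ([Mn³⁺]^2·[I⁻]^2); log Q = 9.123.
E = E° − (0.0592/n) log Q = +0.99 − (0.0592/2)(9.123) = +0.720 V.

+0.720 V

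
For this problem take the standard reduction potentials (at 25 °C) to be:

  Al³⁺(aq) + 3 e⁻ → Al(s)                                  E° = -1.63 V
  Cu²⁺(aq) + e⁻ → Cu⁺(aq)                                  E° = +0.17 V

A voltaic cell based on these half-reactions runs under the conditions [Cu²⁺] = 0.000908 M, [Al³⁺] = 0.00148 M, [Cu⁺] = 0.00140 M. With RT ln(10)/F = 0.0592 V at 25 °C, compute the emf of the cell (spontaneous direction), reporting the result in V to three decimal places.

+1.845 V

Cu²⁺/Cu⁺ is the cathode (higher E°), Al³⁺/Al the anode: E°cell = +0.17 − (-1.63) = +1.80 V, n = 3.
Overall: 3 Cu²⁺(aq) + Al(s) → 3 Cu⁺(aq) + Al³⁺(aq)
Q = [Cu⁺]^3·[Al³⁺] / ([Cu²⁺]^3); log Q = -2.266.
E = E° − (0.0592/n) log Q = +1.80 − (0.0592/3)(-2.266) = +1.845 V.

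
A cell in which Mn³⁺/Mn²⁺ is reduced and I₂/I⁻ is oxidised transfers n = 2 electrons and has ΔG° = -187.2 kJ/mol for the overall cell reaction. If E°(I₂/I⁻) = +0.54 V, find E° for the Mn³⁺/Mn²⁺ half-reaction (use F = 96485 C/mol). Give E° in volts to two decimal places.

E°cell = −ΔG°/(nF) = −(-187.2×10³)/((2)(96485)) = +0.970 V.
Since Mn³⁺/Mn²⁺ is the cathode and I₂/I⁻ the anode, E°cell = E°(Mn³⁺/Mn²⁺) − E°(I₂/I⁻).
So E°(Mn³⁺/Mn²⁺) = E°cell + E°(I₂/I⁻) = +0.970 + (+0.54) = +1.51 V.

+1.51 V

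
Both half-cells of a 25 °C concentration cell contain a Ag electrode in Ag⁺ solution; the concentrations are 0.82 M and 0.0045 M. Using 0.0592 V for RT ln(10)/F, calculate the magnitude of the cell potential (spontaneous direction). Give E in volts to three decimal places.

+0.134 V

For a concentration cell E°cell = 0. The 0.82 M side is the cathode (reduction is favoured where [Ag⁺] is higher).
With n = 1, E = −(0.0592/1) log([Ag⁺]ₐₙ/[Ag⁺]꜀ₐₜ) = −(0.0592/1) log(0.0045/0.82) = −(0.0592/1)(-2.261) = +0.134 V.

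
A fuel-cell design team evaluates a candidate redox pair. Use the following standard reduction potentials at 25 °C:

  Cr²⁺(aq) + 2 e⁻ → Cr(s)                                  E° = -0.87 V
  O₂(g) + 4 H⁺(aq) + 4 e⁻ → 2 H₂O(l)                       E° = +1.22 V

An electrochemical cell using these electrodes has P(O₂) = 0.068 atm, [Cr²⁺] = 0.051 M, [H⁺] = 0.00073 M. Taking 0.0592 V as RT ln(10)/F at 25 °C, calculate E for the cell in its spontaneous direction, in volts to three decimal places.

+1.925 V

O₂/H₂O is the cathode (higher E°), Cr²⁺/Cr the anode: E°cell = +1.22 − (-0.87) = +2.09 V, n = 4.
Overall: O₂(g) + 4 H⁺(aq) + 2 Cr(s) → 2 H₂O(l) + 2 Cr²⁺(aq)
Q = [Cr²⁺]^2 / (P(O₂)·[H⁺]^4); log Q = 11.129.
E = E° − (0.0592/n) log Q = +2.09 − (0.0592/4)(11.129) = +1.925 V.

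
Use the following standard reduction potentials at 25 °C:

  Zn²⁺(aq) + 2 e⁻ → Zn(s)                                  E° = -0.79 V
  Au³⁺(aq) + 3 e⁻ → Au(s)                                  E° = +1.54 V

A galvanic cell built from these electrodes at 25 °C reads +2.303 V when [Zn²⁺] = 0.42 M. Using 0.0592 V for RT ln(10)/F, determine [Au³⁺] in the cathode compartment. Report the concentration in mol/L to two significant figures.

0.012 M

Au³⁺/Au is the cathode, Zn²⁺/Zn the anode: E°cell = +2.33 V, n = 6.
Overall reaction: 2 Au³⁺(aq) + 3 Zn(s) → 2 Au(s) + 3 Zn²⁺(aq); Q = [Zn²⁺]^3/[Au³⁺]^2.
From E = E° − (0.0592/n) log Q: log Q = (E° − E)·n/0.0592 = (+2.33 − (+2.303))·6/0.0592 = 2.7365.
So 2·log[Au³⁺] = 3·log(0.42) − log Q = -1.1303 − (2.7365) = -3.8668; log[Au³⁺] = -3.8668 / 2 = -1.9334; [Au³⁺] = 10^(-1.9334) ≈ 0.012 M.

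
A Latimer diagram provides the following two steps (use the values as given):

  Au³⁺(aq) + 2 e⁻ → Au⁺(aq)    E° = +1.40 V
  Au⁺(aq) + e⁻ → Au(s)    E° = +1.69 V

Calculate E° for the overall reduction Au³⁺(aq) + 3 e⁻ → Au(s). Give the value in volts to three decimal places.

Adding the free-energy changes (−nFE°) of the two steps gives −n₃FE°₃ = −n₁FE°₁ − n₂FE°₂.
E°₃ = (2×+1.40 + 1×+1.69) / 3 = (+4.490) / 3 = +1.497 V.

+1.497 V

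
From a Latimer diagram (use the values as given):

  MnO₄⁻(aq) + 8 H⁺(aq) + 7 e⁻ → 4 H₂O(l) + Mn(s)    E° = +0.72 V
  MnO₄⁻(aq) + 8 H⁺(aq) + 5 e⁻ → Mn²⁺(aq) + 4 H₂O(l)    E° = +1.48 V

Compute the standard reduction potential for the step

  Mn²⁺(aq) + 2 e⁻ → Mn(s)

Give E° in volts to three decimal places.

Sequential free energies add, so n₃E°₃ = n₁E°₁ + n₂E°₂.
With n₃ = 7, and the known step contributing 5×(+1.48) V, the unknown satisfies 2·E° = 7×(+0.72) − 5×(+1.48) = -2.360.
E° = -2.360 / 2 = -1.180 V.

-1.180 V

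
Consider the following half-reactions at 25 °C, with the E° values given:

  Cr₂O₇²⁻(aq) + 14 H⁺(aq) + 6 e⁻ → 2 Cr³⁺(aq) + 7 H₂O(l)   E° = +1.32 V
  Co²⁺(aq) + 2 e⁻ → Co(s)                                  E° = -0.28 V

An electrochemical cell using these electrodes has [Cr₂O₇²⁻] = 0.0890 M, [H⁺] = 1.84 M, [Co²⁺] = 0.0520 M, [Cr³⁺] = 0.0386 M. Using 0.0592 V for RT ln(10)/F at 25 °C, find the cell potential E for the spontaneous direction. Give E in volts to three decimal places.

+1.692 V

Cr₂O₇²⁻/Cr³⁺ is the cathode (higher E°), Co²⁺/Co the anode: E°cell = +1.32 − (-0.28) = +1.60 V, n = 6.
Overall: Cr₂O₇²⁻(aq) + 14 H⁺(aq) + 3 Co(s) → 2 Cr³⁺(aq) + 7 H₂O(l) + 3 Co²⁺(aq)
Q = [Cr³⁺]^2·[Co²⁺]^3 / ([Cr₂O₇²⁻]·[H⁺]^14); log Q = -9.336.
E = E° − (0.0592/n) log Q = +1.60 − (0.0592/6)(-9.336) = +1.692 V.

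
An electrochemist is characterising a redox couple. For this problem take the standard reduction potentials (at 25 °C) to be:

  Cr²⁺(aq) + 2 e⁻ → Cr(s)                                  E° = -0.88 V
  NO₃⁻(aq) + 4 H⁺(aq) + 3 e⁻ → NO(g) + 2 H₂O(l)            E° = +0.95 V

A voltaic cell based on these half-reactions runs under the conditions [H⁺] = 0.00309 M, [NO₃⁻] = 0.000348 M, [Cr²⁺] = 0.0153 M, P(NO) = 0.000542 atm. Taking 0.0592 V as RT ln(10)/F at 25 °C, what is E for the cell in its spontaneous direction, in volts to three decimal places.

NO₃⁻/NO is the cathode (higher E°), Cr²⁺/Cr the anode: E°cell = +0.95 − (-0.88) = +1.83 V, n = 6.
Overall: 2 NO₃⁻(aq) + 8 H⁺(aq) + 3 Cr(s) → 2 NO(g) + 4 H₂O(l) + 3 Cr²⁺(aq)
Q = P(NO)^2·[Cr²⁺]^3 / ([NO₃⁻]^2·[H⁺]^8); log Q = 15.019.
E = E° − (0.0592/n) log Q = +1.83 − (0.0592/6)(15.019) = +1.682 V.

+1.682 V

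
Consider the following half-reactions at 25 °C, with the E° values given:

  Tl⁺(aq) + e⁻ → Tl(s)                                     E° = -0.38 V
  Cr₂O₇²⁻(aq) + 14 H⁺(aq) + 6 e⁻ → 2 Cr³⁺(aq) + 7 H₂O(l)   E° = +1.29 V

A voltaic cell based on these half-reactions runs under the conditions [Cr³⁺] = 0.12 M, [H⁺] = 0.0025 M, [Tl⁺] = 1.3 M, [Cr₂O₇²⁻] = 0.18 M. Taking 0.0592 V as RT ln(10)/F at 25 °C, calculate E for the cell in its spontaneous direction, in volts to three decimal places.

+1.315 V

Cr₂O₇²⁻/Cr³⁺ is the cathode (higher E°), Tl⁺/Tl the anode: E°cell = +1.29 − (-0.38) = +1.67 V, n = 6.
Overall: Cr₂O₇²⁻(aq) + 14 H⁺(aq) + 6 Tl(s) → 2 Cr³⁺(aq) + 7 H₂O(l) + 6 Tl⁺(aq)
Q = [Cr³⁺]^2·[Tl⁺]^6 / ([Cr₂O₇²⁻]·[H⁺]^14); log Q = 36.016.
E = E° − (0.0592/n) log Q = +1.67 − (0.0592/6)(36.016) = +1.315 V.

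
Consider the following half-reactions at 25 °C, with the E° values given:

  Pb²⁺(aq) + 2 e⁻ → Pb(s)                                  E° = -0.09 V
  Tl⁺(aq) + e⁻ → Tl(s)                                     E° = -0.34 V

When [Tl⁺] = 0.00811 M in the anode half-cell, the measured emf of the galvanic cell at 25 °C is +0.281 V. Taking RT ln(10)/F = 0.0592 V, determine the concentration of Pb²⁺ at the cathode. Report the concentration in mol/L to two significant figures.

Pb²⁺/Pb is the cathode, Tl⁺/Tl the anode: E°cell = +0.25 V, n = 2.
Overall reaction: Pb²⁺(aq) + 2 Tl(s) → Pb(s) + 2 Tl⁺(aq); Q = [Tl⁺]^2/[Pb²⁺]^1.
From E = E° − (0.0592/n) log Q: log Q = (E° − E)·n/0.0592 = (+0.25 − (+0.281))·2/0.0592 = -1.0473.
So 1·log[Pb²⁺] = 2·log(0.00811) − log Q = -4.1820 − (-1.0473) = -3.1347; [Pb²⁺] = 10^(-3.1347) ≈ 0.00073 M.

0.00073 M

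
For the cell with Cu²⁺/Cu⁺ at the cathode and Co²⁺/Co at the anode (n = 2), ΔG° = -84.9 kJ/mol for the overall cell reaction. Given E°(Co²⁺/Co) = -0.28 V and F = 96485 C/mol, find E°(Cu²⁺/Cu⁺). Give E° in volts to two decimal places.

+0.16 V

E°cell = −ΔG°/(nF) = −(-84.9×10³)/((2)(96485)) = +0.440 V.
Since Cu²⁺/Cu⁺ is the cathode and Co²⁺/Co the anode, E°cell = E°(Cu²⁺/Cu⁺) − E°(Co²⁺/Co).
So E°(Cu²⁺/Cu⁺) = E°cell + E°(Co²⁺/Co) = +0.440 + (-0.28) = +0.16 V.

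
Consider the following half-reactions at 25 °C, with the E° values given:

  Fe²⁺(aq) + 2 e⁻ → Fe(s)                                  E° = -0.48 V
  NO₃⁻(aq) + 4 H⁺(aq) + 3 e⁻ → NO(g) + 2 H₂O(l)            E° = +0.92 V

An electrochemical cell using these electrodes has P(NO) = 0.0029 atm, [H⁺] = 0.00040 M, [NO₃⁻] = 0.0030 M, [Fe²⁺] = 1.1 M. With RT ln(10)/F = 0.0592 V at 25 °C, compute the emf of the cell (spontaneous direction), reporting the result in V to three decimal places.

NO₃⁻/NO is the cathode (higher E°), Fe²⁺/Fe the anode: E°cell = +0.92 − (-0.48) = +1.40 V, n = 6.
Overall: 2 NO₃⁻(aq) + 8 H⁺(aq) + 3 Fe(s) → 2 NO(g) + 4 H₂O(l) + 3 Fe²⁺(aq)
Q = P(NO)^2·[Fe²⁺]^3 / ([NO₃⁻]^2·[H⁺]^8); log Q = 27.278.
E = E° − (0.0592/n) log Q = +1.40 − (0.0592/6)(27.278) = +1.131 V.

+1.131 V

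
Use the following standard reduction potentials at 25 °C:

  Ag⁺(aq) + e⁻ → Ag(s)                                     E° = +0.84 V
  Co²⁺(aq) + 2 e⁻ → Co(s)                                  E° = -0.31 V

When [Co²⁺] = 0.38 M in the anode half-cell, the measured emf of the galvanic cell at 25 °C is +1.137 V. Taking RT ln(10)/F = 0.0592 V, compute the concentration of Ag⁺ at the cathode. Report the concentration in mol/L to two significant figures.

0.37 M

Ag⁺/Ag is the cathode, Co²⁺/Co the anode: E°cell = +1.15 V, n = 2.
Overall reaction: 2 Ag⁺(aq) + Co(s) → 2 Ag(s) + Co²⁺(aq); Q = [Co²⁺]^1/[Ag⁺]^2.
From E = E° − (0.0592/n) log Q: log Q = (E° − E)·n/0.0592 = (+1.15 − (+1.137))·2/0.0592 = 0.4392.
So 2·log[Ag⁺] = 1·log(0.38) − log Q = -0.4202 − (0.4392) = -0.8594; log[Ag⁺] = -0.8594 / 2 = -0.4297; [Ag⁺] = 10^(-0.4297) ≈ 0.37 M.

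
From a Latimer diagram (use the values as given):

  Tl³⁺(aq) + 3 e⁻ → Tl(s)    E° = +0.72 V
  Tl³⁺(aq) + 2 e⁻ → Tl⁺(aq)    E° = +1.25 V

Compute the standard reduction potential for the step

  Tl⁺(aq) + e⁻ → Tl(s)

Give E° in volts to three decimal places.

-0.340 V

Sequential free energies add, so n₃E°₃ = n₁E°₁ + n₂E°₂.
With n₃ = 3, and the known step contributing 2×(+1.25) V, the unknown satisfies 1·E° = 3×(+0.72) − 2×(+1.25) = -0.340.
E° = -0.340 / 1 = -0.340 V.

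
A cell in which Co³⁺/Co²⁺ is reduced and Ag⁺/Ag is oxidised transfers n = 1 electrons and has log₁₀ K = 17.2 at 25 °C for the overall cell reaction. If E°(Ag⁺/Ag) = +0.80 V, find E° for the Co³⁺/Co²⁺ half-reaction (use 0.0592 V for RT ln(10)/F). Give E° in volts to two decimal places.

E°cell = (0.0592/n)·log K = (0.0592/1)(17.2) = +1.018 V.
Since Co³⁺/Co²⁺ is the cathode and Ag⁺/Ag the anode, E°cell = E°(Co³⁺/Co²⁺) − E°(Ag⁺/Ag).
So E°(Co³⁺/Co²⁺) = E°cell + E°(Ag⁺/Ag) = +1.018 + (+0.80) = +1.82 V.

+1.82 V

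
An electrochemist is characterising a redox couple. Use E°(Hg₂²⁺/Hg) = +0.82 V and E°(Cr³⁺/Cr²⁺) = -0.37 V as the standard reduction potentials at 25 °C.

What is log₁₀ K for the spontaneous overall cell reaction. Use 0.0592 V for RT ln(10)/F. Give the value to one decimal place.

40.2

Cathode: Hg₂²⁺/Hg; anode: Cr³⁺/Cr²⁺. E°cell = +1.19 V, n = 2.
log K = nE°cell / 0.0592 = (2)(+1.19) / 0.0592 = 40.2.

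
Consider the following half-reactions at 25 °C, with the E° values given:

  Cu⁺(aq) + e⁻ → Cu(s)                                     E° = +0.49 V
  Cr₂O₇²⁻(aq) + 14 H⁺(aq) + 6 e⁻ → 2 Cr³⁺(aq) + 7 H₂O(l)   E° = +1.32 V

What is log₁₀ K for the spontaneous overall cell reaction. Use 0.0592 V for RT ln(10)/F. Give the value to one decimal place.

84.1

Cathode: Cr₂O₇²⁻/Cr³⁺; anode: Cu⁺/Cu. E°cell = +0.83 V, n = 6.
log K = nE°cell / 0.0592 = (6)(+0.83) / 0.0592 = 84.1.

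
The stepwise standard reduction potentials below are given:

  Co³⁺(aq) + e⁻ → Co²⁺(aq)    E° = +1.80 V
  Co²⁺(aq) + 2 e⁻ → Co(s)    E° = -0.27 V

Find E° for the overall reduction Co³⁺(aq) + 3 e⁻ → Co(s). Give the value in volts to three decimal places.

+0.420 V

Since ΔG° = −nFE° is additive over sequential reductions, n₃E°₃ = n₁E°₁ + n₂E°₂.
E°₃ = (1×+1.80 + 2×-0.27) / 3 = (+1.260) / 3 = +0.420 V.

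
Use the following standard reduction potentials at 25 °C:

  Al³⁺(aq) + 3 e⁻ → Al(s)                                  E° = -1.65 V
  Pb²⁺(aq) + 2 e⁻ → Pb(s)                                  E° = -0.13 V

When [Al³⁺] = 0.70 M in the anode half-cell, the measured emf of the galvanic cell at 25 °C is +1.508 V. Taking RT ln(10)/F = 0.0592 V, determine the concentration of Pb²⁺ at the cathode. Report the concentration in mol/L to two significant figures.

Pb²⁺/Pb is the cathode, Al³⁺/Al the anode: E°cell = +1.52 V, n = 6.
Overall reaction: 3 Pb²⁺(aq) + 2 Al(s) → 3 Pb(s) + 2 Al³⁺(aq); Q = [Al³⁺]^2/[Pb²⁺]^3.
From E = E° − (0.0592/n) log Q: log Q = (E° − E)·n/0.0592 = (+1.52 − (+1.508))·6/0.0592 = 1.2162.
So 3·log[Pb²⁺] = 2·log(0.7) − log Q = -0.3098 − (1.2162) = -1.5260; log[Pb²⁺] = -1.5260 / 3 = -0.5087; [Pb²⁺] = 10^(-0.5087) ≈ 0.31 M.

0.31 M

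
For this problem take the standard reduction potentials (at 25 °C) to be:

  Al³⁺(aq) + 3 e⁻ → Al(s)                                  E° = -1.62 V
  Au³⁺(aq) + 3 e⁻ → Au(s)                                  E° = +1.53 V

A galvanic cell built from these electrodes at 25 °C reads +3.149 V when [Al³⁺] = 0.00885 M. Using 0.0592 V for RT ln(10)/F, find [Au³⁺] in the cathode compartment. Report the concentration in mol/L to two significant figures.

0.0079 M

Au³⁺/Au is the cathode, Al³⁺/Al the anode: E°cell = +3.15 V, n = 3.
Overall reaction: Au³⁺(aq) + Al(s) → Au(s) + Al³⁺(aq); Q = [Al³⁺]^1/[Au³⁺]^1.
From E = E° − (0.0592/n) log Q: log Q = (E° − E)·n/0.0592 = (+3.15 − (+3.149))·3/0.0592 = 0.0507.
So 1·log[Au³⁺] = 1·log(0.00885) − log Q = -2.0531 − (0.0507) = -2.1038; [Au³⁺] = 10^(-2.1038) ≈ 0.0079 M.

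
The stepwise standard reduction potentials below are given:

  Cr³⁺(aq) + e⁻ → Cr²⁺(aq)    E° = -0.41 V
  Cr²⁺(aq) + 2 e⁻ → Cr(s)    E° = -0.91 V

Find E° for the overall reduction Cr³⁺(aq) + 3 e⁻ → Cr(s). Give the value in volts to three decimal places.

Adding the free-energy changes (−nFE°) of the two steps gives −n₃FE°₃ = −n₁FE°₁ − n₂FE°₂.
E°₃ = (1×-0.41 + 2×-0.91) / 3 = (-2.230) / 3 = -0.743 V.

-0.743 V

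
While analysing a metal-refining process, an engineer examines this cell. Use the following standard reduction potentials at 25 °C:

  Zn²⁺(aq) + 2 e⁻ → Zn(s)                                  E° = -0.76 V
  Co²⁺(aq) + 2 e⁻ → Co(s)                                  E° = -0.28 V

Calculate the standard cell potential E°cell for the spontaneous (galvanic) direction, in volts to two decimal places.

The Co²⁺/Co couple has the higher reduction potential, so it is the cathode; Zn²⁺/Zn is oxidised at the anode.
E°cell = E°(cathode) − E°(anode) = (-0.28) − (-0.76) = +0.48 V.

+0.48 V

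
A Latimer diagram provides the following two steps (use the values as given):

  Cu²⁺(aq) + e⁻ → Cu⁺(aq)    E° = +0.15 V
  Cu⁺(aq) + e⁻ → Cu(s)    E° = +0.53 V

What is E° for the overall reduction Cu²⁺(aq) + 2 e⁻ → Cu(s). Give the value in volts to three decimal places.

+0.340 V

Adding the free-energy changes (−nFE°) of the two steps gives −n₃FE°₃ = −n₁FE°₁ − n₂FE°₂.
E°₃ = (1×+0.15 + 1×+0.53) / 2 = (+0.680) / 2 = +0.340 V.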